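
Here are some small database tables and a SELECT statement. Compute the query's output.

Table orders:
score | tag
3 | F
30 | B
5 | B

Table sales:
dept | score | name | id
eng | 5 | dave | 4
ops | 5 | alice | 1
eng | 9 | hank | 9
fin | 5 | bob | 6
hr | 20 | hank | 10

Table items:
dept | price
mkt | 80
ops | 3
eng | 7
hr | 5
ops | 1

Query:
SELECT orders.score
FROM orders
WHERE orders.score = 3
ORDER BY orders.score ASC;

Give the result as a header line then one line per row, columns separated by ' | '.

== RESULT ==
orders.score
3

Derivation:
After WHERE (1 rows):
orders.score | orders.tag
3 | F
After SELECT (1 rows):
orders.score
3
After ORDER BY (1 rows):
orders.score
3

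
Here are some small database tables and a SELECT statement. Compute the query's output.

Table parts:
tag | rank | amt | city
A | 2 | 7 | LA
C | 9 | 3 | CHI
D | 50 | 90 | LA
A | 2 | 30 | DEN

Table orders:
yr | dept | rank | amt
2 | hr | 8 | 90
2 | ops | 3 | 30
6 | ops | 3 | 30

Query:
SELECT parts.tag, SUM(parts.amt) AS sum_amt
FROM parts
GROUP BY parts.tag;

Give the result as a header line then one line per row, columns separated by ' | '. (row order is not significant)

After GROUP BY (3 rows):
parts.tag | sum_amt
A | 37
C | 3
D | 90

== RESULT ==
parts.tag | sum_amt
A | 37
C | 3
D | 90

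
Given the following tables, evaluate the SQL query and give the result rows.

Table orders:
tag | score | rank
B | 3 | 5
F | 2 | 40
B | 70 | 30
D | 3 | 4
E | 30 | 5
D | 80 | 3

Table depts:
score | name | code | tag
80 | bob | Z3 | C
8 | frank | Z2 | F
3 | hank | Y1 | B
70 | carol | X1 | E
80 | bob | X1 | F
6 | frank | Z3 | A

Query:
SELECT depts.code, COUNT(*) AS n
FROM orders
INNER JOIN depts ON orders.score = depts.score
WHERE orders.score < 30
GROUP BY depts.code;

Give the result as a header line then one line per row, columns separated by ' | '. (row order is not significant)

== RESULT ==
depts.code | n
Y1 | 2

Derivation:
After JOIN depts (5 rows):
orders.tag | orders.score | orders.rank | depts.score | depts.name | depts.code | depts.tag
B | 3 | 5 | 3 | hank | Y1 | B
B | 70 | 30 | 70 | carol | X1 | E
D | 3 | 4 | 3 | hank | Y1 | B
D | 80 | 3 | 80 | bob | Z3 | C
D | 80 | 3 | 80 | bob | X1 | F
After WHERE (2 rows):
orders.tag | orders.score | orders.rank | depts.score | depts.name | depts.code | depts.tag
B | 3 | 5 | 3 | hank | Y1 | B
D | 3 | 4 | 3 | hank | Y1 | B
After GROUP BY (1 rows):
depts.code | n
Y1 | 2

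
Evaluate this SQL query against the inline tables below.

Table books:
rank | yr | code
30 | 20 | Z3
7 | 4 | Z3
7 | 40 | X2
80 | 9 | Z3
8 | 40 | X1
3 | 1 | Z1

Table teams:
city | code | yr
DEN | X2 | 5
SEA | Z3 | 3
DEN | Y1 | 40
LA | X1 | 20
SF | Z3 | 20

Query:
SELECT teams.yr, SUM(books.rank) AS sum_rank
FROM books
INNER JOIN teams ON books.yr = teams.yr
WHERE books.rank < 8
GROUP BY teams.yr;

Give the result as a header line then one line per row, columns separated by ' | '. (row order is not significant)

== RESULT ==
teams.yr | sum_rank
40 | 7

Derivation:
After JOIN teams (4 rows):
books.rank | books.yr | books.code | teams.city | teams.code | teams.yr
30 | 20 | Z3 | LA | X1 | 20
30 | 20 | Z3 | SF | Z3 | 20
7 | 40 | X2 | DEN | Y1 | 40
8 | 40 | X1 | DEN | Y1 | 40
After WHERE (1 rows):
books.rank | books.yr | books.code | teams.city | teams.code | teams.yr
7 | 40 | X2 | DEN | Y1 | 40
After GROUP BY (1 rows):
teams.yr | sum_rank
40 | 7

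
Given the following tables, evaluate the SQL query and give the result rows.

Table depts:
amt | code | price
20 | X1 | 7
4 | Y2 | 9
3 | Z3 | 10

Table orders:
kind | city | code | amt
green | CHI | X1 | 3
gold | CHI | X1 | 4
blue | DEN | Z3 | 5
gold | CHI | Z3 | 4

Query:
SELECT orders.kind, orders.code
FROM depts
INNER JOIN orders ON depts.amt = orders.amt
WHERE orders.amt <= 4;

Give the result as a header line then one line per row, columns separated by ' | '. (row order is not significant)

== RESULT ==
orders.kind | orders.code
gold | X1
gold | Z3
green | X1

Derivation:
After JOIN orders (3 rows):
depts.amt | depts.code | depts.price | orders.kind | orders.city | orders.code | orders.amt
4 | Y2 | 9 | gold | CHI | X1 | 4
4 | Y2 | 9 | gold | CHI | Z3 | 4
3 | Z3 | 10 | green | CHI | X1 | 3
After WHERE (3 rows):
depts.amt | depts.code | depts.price | orders.kind | orders.city | orders.code | orders.amt
4 | Y2 | 9 | gold | CHI | X1 | 4
4 | Y2 | 9 | gold | CHI | Z3 | 4
3 | Z3 | 10 | green | CHI | X1 | 3
After SELECT (3 rows):
orders.kind | orders.code
gold | X1
gold | Z3
green | X1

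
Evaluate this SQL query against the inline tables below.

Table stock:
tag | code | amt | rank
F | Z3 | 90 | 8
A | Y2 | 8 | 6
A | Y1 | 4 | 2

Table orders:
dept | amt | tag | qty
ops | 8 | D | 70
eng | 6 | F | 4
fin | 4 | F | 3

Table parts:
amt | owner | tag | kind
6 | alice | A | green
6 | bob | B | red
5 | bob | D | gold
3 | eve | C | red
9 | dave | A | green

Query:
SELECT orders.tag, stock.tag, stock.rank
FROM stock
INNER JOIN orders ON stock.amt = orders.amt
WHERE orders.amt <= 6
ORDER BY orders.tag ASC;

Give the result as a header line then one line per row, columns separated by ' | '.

After JOIN orders (2 rows):
stock.tag | stock.code | stock.amt | stock.rank | orders.dept | orders.amt | orders.tag | orders.qty
A | Y2 | 8 | 6 | ops | 8 | D | 70
A | Y1 | 4 | 2 | fin | 4 | F | 3
After WHERE (1 rows):
stock.tag | stock.code | stock.amt | stock.rank | orders.dept | orders.amt | orders.tag | orders.qty
A | Y1 | 4 | 2 | fin | 4 | F | 3
After SELECT (1 rows):
orders.tag | stock.tag | stock.rank
F | A | 2
After ORDER BY (1 rows):
orders.tag | stock.tag | stock.rank
F | A | 2

== RESULT ==
orders.tag | stock.tag | stock.rank
F | A | 2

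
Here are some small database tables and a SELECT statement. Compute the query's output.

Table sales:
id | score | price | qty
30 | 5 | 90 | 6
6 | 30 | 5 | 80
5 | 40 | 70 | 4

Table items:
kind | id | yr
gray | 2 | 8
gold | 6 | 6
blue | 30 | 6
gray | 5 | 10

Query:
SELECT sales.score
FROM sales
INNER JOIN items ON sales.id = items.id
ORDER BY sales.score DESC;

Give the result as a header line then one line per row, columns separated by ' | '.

After JOIN items (3 rows):
sales.id | sales.score | sales.price | sales.qty | items.kind | items.id | items.yr
30 | 5 | 90 | 6 | blue | 30 | 6
6 | 30 | 5 | 80 | gold | 6 | 6
5 | 40 | 70 | 4 | gray | 5 | 10
After SELECT (3 rows):
sales.score
5
30
40
After ORDER BY (3 rows):
sales.score
40
30
5

== RESULT ==
sales.score
40
30
5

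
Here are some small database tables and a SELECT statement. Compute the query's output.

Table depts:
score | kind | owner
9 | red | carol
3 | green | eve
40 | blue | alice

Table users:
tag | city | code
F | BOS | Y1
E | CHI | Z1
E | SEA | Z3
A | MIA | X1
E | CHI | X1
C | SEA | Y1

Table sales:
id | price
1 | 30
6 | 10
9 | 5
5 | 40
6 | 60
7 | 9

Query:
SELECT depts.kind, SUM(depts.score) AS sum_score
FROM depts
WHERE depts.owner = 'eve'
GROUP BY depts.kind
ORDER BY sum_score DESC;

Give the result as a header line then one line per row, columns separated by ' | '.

== RESULT ==
depts.kind | sum_score
green | 3

Derivation:
After WHERE (1 rows):
depts.score | depts.kind | depts.owner
3 | green | eve
After GROUP BY (1 rows):
depts.kind | sum_score
green | 3
After ORDER BY (1 rows):
depts.kind | sum_score
green | 3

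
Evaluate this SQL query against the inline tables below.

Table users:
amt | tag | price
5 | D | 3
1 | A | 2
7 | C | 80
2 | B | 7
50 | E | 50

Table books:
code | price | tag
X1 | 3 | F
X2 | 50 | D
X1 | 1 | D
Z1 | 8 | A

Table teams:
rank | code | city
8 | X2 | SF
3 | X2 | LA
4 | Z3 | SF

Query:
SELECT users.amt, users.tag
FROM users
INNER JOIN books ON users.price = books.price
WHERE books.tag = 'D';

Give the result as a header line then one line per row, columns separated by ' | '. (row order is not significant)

== RESULT ==
users.amt | users.tag
50 | E

Derivation:
After JOIN books (2 rows):
users.amt | users.tag | users.price | books.code | books.price | books.tag
5 | D | 3 | X1 | 3 | F
50 | E | 50 | X2 | 50 | D
After WHERE (1 rows):
users.amt | users.tag | users.price | books.code | books.price | books.tag
50 | E | 50 | X2 | 50 | D
After SELECT (1 rows):
users.amt | users.tag
50 | E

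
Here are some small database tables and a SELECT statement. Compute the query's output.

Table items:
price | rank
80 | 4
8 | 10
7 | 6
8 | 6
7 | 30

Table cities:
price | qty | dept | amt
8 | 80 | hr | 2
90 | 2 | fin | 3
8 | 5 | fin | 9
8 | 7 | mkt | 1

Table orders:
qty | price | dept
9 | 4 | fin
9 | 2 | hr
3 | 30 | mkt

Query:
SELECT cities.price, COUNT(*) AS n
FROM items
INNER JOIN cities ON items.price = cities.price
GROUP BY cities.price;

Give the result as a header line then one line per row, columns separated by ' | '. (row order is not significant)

After JOIN cities (6 rows):
items.price | items.rank | cities.price | cities.qty | cities.dept | cities.amt
8 | 10 | 8 | 80 | hr | 2
8 | 10 | 8 | 5 | fin | 9
8 | 10 | 8 | 7 | mkt | 1
8 | 6 | 8 | 80 | hr | 2
8 | 6 | 8 | 5 | fin | 9
8 | 6 | 8 | 7 | mkt | 1
After GROUP BY (1 rows):
cities.price | n
8 | 6

== RESULT ==
cities.price | n
8 | 6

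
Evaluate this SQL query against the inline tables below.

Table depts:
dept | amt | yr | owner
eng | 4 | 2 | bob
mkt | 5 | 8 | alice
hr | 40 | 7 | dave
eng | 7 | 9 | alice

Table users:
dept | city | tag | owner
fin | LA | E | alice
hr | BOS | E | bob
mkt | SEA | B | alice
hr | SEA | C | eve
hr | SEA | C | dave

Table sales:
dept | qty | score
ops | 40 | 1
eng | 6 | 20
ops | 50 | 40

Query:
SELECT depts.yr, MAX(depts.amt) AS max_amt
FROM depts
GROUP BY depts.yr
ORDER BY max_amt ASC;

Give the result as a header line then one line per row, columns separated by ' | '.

== RESULT ==
depts.yr | max_amt
2 | 4
8 | 5
9 | 7
7 | 40

Derivation:
After GROUP BY (4 rows):
depts.yr | max_amt
2 | 4
8 | 5
7 | 40
9 | 7
After ORDER BY (4 rows):
depts.yr | max_amt
2 | 4
8 | 5
9 | 7
7 | 40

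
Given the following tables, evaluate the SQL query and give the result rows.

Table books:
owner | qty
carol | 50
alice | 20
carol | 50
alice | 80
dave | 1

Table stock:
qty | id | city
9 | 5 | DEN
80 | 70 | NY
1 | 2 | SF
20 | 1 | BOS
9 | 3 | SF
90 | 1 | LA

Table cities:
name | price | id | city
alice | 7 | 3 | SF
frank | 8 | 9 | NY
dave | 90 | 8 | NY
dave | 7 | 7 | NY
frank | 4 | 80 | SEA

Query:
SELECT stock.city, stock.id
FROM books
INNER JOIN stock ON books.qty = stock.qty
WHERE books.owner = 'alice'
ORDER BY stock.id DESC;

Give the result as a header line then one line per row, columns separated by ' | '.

After JOIN stock (3 rows):
books.owner | books.qty | stock.qty | stock.id | stock.city
alice | 20 | 20 | 1 | BOS
alice | 80 | 80 | 70 | NY
dave | 1 | 1 | 2 | SF
After WHERE (2 rows):
books.owner | books.qty | stock.qty | stock.id | stock.city
alice | 20 | 20 | 1 | BOS
alice | 80 | 80 | 70 | NY
After SELECT (2 rows):
stock.city | stock.id
BOS | 1
NY | 70
After ORDER BY (2 rows):
stock.city | stock.id
NY | 70
BOS | 1

== RESULT ==
stock.city | stock.id
NY | 70
BOS | 1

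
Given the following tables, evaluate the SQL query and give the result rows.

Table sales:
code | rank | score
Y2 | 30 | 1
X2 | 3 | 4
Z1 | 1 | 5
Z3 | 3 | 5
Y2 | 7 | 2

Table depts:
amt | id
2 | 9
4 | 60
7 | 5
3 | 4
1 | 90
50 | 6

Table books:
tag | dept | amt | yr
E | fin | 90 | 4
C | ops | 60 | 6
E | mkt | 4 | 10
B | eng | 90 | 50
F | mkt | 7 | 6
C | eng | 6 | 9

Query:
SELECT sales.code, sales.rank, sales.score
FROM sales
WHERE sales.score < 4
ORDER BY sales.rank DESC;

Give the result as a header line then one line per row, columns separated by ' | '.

== RESULT ==
sales.code | sales.rank | sales.score
Y2 | 30 | 1
Y2 | 7 | 2

Derivation:
After WHERE (2 rows):
sales.code | sales.rank | sales.score
Y2 | 30 | 1
Y2 | 7 | 2
After SELECT (2 rows):
sales.code | sales.rank | sales.score
Y2 | 30 | 1
Y2 | 7 | 2
After ORDER BY (2 rows):
sales.code | sales.rank | sales.score
Y2 | 30 | 1
Y2 | 7 | 2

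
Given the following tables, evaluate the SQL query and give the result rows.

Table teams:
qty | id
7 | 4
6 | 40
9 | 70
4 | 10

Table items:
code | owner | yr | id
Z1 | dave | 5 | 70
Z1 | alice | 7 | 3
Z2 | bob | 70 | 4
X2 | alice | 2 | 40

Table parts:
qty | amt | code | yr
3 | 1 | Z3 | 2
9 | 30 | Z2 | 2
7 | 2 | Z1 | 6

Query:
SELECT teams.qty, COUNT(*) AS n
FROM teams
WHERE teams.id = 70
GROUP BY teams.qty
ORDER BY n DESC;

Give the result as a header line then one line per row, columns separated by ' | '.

== RESULT ==
teams.qty | n
9 | 1

Derivation:
After WHERE (1 rows):
teams.qty | teams.id
9 | 70
After GROUP BY (1 rows):
teams.qty | n
9 | 1
After ORDER BY (1 rows):
teams.qty | n
9 | 1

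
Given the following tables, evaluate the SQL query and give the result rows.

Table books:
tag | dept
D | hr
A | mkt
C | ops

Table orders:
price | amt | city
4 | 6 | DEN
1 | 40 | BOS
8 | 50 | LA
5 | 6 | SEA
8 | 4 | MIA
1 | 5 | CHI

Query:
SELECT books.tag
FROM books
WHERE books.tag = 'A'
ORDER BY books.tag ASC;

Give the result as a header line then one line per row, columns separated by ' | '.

== RESULT ==
books.tag
A

Derivation:
After WHERE (1 rows):
books.tag | books.dept
A | mkt
After SELECT (1 rows):
books.tag
A
After ORDER BY (1 rows):
books.tag
A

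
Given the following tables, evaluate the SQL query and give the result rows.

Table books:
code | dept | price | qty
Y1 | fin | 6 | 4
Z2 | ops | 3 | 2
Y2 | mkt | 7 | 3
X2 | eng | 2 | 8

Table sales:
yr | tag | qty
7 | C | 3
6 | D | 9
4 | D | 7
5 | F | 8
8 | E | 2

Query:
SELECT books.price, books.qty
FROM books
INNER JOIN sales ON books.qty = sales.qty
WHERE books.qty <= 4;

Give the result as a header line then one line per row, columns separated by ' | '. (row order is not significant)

After JOIN sales (3 rows):
books.code | books.dept | books.price | books.qty | sales.yr | sales.tag | sales.qty
Z2 | ops | 3 | 2 | 8 | E | 2
Y2 | mkt | 7 | 3 | 7 | C | 3
X2 | eng | 2 | 8 | 5 | F | 8
After WHERE (2 rows):
books.code | books.dept | books.price | books.qty | sales.yr | sales.tag | sales.qty
Z2 | ops | 3 | 2 | 8 | E | 2
Y2 | mkt | 7 | 3 | 7 | C | 3
After SELECT (2 rows):
books.price | books.qty
3 | 2
7 | 3

== RESULT ==
books.price | books.qty
3 | 2
7 | 3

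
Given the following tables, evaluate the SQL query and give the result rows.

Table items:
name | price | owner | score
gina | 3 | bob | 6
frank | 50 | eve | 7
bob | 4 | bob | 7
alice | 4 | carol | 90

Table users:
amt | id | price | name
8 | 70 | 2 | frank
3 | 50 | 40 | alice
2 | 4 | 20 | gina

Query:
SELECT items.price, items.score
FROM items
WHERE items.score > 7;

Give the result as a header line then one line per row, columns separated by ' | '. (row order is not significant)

After WHERE (1 rows):
items.name | items.price | items.owner | items.score
alice | 4 | carol | 90
After SELECT (1 rows):
items.price | items.score
4 | 90

== RESULT ==
items.price | items.score
4 | 90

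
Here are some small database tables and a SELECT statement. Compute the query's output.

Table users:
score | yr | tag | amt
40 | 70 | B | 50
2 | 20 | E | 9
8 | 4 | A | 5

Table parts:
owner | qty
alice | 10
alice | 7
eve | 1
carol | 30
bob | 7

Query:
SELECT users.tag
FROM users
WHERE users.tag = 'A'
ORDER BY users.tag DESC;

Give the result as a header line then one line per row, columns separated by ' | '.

== RESULT ==
users.tag
A

Derivation:
After WHERE (1 rows):
users.score | users.yr | users.tag | users.amt
8 | 4 | A | 5
After SELECT (1 rows):
users.tag
A
After ORDER BY (1 rows):
users.tag
A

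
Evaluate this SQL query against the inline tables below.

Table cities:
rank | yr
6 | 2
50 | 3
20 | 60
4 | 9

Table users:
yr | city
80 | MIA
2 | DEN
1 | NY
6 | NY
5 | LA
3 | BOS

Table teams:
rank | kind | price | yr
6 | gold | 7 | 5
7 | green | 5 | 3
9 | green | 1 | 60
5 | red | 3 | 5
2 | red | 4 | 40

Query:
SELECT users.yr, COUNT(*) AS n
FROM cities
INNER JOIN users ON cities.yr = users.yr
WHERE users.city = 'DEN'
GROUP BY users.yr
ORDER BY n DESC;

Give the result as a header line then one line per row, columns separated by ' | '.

After JOIN users (2 rows):
cities.rank | cities.yr | users.yr | users.city
6 | 2 | 2 | DEN
50 | 3 | 3 | BOS
After WHERE (1 rows):
cities.rank | cities.yr | users.yr | users.city
6 | 2 | 2 | DEN
After GROUP BY (1 rows):
users.yr | n
2 | 1
After ORDER BY (1 rows):
users.yr | n
2 | 1

== RESULT ==
users.yr | n
2 | 1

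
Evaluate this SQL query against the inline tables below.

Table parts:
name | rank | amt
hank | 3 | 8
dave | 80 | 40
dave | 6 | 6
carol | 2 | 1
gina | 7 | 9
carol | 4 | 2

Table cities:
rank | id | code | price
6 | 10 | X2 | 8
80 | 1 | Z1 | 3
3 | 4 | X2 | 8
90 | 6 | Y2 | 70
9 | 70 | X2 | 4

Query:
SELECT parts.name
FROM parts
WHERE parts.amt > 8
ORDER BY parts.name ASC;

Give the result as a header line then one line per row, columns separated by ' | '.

== RESULT ==
parts.name
dave
gina

Derivation:
After WHERE (2 rows):
parts.name | parts.rank | parts.amt
dave | 80 | 40
gina | 7 | 9
After SELECT (2 rows):
parts.name
dave
gina
After ORDER BY (2 rows):
parts.name
dave
gina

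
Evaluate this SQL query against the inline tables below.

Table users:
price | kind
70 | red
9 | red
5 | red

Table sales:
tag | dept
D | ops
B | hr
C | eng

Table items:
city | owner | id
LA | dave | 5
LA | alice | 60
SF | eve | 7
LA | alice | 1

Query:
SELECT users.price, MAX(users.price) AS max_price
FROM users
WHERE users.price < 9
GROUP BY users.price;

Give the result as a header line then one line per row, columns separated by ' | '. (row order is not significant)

After WHERE (1 rows):
users.price | users.kind
5 | red
After GROUP BY (1 rows):
users.price | max_price
5 | 5

== RESULT ==
users.price | max_price
5 | 5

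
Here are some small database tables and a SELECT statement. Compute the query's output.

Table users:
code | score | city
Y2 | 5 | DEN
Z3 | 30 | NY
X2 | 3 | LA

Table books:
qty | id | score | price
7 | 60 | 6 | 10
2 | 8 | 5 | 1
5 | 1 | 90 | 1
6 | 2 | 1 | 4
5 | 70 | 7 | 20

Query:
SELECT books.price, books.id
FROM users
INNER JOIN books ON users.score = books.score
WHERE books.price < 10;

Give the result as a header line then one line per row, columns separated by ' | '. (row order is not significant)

== RESULT ==
books.price | books.id
1 | 8

Derivation:
After JOIN books (1 rows):
users.code | users.score | users.city | books.qty | books.id | books.score | books.price
Y2 | 5 | DEN | 2 | 8 | 5 | 1
After WHERE (1 rows):
users.code | users.score | users.city | books.qty | books.id | books.score | books.price
Y2 | 5 | DEN | 2 | 8 | 5 | 1
After SELECT (1 rows):
books.price | books.id
1 | 8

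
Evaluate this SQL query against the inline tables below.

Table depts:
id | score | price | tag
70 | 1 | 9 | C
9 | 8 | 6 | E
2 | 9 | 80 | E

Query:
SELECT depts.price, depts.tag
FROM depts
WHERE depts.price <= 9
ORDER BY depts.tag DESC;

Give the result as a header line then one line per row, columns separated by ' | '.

After WHERE (2 rows):
depts.id | depts.score | depts.price | depts.tag
70 | 1 | 9 | C
9 | 8 | 6 | E
After SELECT (2 rows):
depts.price | depts.tag
9 | C
6 | E
After ORDER BY (2 rows):
depts.price | depts.tag
6 | E
9 | C

== RESULT ==
depts.price | depts.tag
6 | E
9 | C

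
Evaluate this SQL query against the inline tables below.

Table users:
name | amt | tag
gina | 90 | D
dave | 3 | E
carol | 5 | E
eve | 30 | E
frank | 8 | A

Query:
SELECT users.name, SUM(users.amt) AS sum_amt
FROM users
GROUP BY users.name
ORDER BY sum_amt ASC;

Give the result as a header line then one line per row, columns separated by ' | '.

== RESULT ==
users.name | sum_amt
dave | 3
carol | 5
frank | 8
eve | 30
gina | 90

Derivation:
After GROUP BY (5 rows):
users.name | sum_amt
gina | 90
dave | 3
carol | 5
eve | 30
frank | 8
After ORDER BY (5 rows):
users.name | sum_amt
dave | 3
carol | 5
frank | 8
eve | 30
gina | 90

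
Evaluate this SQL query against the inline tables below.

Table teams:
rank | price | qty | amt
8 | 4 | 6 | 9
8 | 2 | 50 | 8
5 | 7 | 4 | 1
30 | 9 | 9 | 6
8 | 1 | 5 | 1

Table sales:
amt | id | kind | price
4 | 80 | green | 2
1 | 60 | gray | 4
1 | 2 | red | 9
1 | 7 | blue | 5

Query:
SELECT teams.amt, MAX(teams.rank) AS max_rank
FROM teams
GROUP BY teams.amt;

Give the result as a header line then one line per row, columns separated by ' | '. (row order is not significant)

After GROUP BY (4 rows):
teams.amt | max_rank
9 | 8
8 | 8
1 | 8
6 | 30

== RESULT ==
teams.amt | max_rank
9 | 8
8 | 8
1 | 8
6 | 30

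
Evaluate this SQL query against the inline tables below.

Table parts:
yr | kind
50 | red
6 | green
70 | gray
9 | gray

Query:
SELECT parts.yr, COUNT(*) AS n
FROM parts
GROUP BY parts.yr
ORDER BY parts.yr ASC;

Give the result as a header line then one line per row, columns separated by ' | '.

== RESULT ==
parts.yr | n
6 | 1
9 | 1
50 | 1
70 | 1

Derivation:
After GROUP BY (4 rows):
parts.yr | n
50 | 1
6 | 1
70 | 1
9 | 1
After ORDER BY (4 rows):
parts.yr | n
6 | 1
9 | 1
50 | 1
70 | 1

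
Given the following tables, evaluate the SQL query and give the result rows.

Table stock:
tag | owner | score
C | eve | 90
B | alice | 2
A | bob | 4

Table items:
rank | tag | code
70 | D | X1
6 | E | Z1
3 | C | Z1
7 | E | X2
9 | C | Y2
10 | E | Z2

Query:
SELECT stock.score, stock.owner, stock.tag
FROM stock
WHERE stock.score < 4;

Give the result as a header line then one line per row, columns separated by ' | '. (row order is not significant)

== RESULT ==
stock.score | stock.owner | stock.tag
2 | alice | B

Derivation:
After WHERE (1 rows):
stock.tag | stock.owner | stock.score
B | alice | 2
After SELECT (1 rows):
stock.score | stock.owner | stock.tag
2 | alice | B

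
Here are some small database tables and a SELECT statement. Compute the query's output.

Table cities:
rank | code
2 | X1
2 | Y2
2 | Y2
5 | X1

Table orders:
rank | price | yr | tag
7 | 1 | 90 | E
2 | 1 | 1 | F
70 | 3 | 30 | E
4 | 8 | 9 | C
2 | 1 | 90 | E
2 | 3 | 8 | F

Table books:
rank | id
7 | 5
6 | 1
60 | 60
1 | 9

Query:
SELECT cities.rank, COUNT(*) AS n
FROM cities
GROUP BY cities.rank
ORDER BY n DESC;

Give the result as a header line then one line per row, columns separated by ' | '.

== RESULT ==
cities.rank | n
2 | 3
5 | 1

Derivation:
After GROUP BY (2 rows):
cities.rank | n
2 | 3
5 | 1
After ORDER BY (2 rows):
cities.rank | n
2 | 3
5 | 1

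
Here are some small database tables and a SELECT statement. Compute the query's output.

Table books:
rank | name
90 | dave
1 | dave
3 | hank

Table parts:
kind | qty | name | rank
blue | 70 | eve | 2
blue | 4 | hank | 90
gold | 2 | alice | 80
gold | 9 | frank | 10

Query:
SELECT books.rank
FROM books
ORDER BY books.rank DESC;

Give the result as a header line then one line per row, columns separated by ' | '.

After SELECT (3 rows):
books.rank
90
1
3
After ORDER BY (3 rows):
books.rank
90
3
1

== RESULT ==
books.rank
90
3
1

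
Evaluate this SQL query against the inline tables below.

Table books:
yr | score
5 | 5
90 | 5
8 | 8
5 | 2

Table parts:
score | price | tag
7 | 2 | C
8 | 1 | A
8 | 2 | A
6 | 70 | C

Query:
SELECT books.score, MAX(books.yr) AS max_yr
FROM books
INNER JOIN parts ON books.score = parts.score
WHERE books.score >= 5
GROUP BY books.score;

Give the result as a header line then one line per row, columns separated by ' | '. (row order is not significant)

After JOIN parts (2 rows):
books.yr | books.score | parts.score | parts.price | parts.tag
8 | 8 | 8 | 1 | A
8 | 8 | 8 | 2 | A
After WHERE (2 rows):
books.yr | books.score | parts.score | parts.price | parts.tag
8 | 8 | 8 | 1 | A
8 | 8 | 8 | 2 | A
After GROUP BY (1 rows):
books.score | max_yr
8 | 8

== RESULT ==
books.score | max_yr
8 | 8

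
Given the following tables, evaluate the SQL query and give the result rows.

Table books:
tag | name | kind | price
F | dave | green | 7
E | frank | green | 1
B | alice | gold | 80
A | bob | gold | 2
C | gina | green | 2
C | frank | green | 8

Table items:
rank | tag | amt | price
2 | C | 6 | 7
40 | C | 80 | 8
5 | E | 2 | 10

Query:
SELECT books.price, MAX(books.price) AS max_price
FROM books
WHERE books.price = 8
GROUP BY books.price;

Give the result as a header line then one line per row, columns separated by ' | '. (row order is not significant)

== RESULT ==
books.price | max_price
8 | 8

Derivation:
After WHERE (1 rows):
books.tag | books.name | books.kind | books.price
C | frank | green | 8
After GROUP BY (1 rows):
books.price | max_price
8 | 8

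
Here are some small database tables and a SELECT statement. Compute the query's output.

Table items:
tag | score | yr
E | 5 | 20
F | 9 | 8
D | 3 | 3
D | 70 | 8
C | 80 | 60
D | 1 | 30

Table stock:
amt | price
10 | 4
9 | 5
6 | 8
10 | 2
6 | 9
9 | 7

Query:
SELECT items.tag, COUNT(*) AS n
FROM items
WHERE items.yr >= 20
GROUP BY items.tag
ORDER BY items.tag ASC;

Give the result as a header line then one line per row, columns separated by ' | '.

== RESULT ==
items.tag | n
C | 1
D | 1
E | 1

Derivation:
After WHERE (3 rows):
items.tag | items.score | items.yr
E | 5 | 20
C | 80 | 60
D | 1 | 30
After GROUP BY (3 rows):
items.tag | n
E | 1
C | 1
D | 1
After ORDER BY (3 rows):
items.tag | n
C | 1
D | 1
E | 1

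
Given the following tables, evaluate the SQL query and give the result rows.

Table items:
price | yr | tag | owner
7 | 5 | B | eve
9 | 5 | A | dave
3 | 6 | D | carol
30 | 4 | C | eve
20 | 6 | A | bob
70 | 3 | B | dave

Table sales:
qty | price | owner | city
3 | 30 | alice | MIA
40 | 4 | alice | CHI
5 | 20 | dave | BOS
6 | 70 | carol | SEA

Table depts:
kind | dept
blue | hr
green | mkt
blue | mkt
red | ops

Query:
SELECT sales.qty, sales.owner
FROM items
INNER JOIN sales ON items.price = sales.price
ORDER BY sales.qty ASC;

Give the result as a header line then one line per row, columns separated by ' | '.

== RESULT ==
sales.qty | sales.owner
3 | alice
5 | dave
6 | carol

Derivation:
After JOIN sales (3 rows):
items.price | items.yr | items.tag | items.owner | sales.qty | sales.price | sales.owner | sales.city
30 | 4 | C | eve | 3 | 30 | alice | MIA
20 | 6 | A | bob | 5 | 20 | dave | BOS
70 | 3 | B | dave | 6 | 70 | carol | SEA
After SELECT (3 rows):
sales.qty | sales.owner
3 | alice
5 | dave
6 | carol
After ORDER BY (3 rows):
sales.qty | sales.owner
3 | alice
5 | dave
6 | carol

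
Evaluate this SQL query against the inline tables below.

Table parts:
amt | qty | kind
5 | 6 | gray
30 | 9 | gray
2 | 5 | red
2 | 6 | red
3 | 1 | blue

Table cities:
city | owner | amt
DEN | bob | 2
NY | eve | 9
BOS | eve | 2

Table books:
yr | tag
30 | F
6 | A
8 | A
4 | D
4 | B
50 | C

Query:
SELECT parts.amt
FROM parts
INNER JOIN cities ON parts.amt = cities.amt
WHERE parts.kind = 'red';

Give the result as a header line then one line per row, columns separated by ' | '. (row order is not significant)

After JOIN cities (4 rows):
parts.amt | parts.qty | parts.kind | cities.city | cities.owner | cities.amt
2 | 5 | red | DEN | bob | 2
2 | 5 | red | BOS | eve | 2
2 | 6 | red | DEN | bob | 2
2 | 6 | red | BOS | eve | 2
After WHERE (4 rows):
parts.amt | parts.qty | parts.kind | cities.city | cities.owner | cities.amt
2 | 5 | red | DEN | bob | 2
2 | 5 | red | BOS | eve | 2
2 | 6 | red | DEN | bob | 2
2 | 6 | red | BOS | eve | 2
After SELECT (4 rows):
parts.amt
2
2
2
2

== RESULT ==
parts.amt
2
2
2
2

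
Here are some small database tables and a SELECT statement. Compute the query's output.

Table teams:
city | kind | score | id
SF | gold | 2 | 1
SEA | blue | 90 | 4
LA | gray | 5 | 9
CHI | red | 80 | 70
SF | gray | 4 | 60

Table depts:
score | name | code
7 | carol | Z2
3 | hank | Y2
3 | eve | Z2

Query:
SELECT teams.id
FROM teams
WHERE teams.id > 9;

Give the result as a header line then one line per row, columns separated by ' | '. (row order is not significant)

After WHERE (2 rows):
teams.city | teams.kind | teams.score | teams.id
CHI | red | 80 | 70
SF | gray | 4 | 60
After SELECT (2 rows):
teams.id
70
60

== RESULT ==
teams.id
70
60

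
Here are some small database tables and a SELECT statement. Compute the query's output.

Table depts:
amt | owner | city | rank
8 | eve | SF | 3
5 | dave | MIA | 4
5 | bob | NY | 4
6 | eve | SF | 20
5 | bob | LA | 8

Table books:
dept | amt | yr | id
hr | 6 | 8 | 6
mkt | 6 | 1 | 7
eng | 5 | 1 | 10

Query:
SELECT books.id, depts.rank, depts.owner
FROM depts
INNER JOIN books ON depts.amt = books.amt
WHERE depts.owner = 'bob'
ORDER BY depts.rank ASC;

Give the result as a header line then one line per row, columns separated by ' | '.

== RESULT ==
books.id | depts.rank | depts.owner
10 | 4 | bob
10 | 8 | bob

Derivation:
After JOIN books (5 rows):
depts.amt | depts.owner | depts.city | depts.rank | books.dept | books.amt | books.yr | books.id
5 | dave | MIA | 4 | eng | 5 | 1 | 10
5 | bob | NY | 4 | eng | 5 | 1 | 10
6 | eve | SF | 20 | hr | 6 | 8 | 6
6 | eve | SF | 20 | mkt | 6 | 1 | 7
5 | bob | LA | 8 | eng | 5 | 1 | 10
After WHERE (2 rows):
depts.amt | depts.owner | depts.city | depts.rank | books.dept | books.amt | books.yr | books.id
5 | bob | NY | 4 | eng | 5 | 1 | 10
5 | bob | LA | 8 | eng | 5 | 1 | 10
After SELECT (2 rows):
books.id | depts.rank | depts.owner
10 | 4 | bob
10 | 8 | bob
After ORDER BY (2 rows):
books.id | depts.rank | depts.owner
10 | 4 | bob
10 | 8 | bob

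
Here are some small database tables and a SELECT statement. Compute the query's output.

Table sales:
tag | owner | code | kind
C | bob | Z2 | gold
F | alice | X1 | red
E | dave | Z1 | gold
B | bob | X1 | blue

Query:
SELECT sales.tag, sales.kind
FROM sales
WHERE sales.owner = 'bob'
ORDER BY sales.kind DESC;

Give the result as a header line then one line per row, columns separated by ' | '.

== RESULT ==
sales.tag | sales.kind
C | gold
B | blue

Derivation:
After WHERE (2 rows):
sales.tag | sales.owner | sales.code | sales.kind
C | bob | Z2 | gold
B | bob | X1 | blue
After SELECT (2 rows):
sales.tag | sales.kind
C | gold
B | blue
After ORDER BY (2 rows):
sales.tag | sales.kind
C | gold
B | blue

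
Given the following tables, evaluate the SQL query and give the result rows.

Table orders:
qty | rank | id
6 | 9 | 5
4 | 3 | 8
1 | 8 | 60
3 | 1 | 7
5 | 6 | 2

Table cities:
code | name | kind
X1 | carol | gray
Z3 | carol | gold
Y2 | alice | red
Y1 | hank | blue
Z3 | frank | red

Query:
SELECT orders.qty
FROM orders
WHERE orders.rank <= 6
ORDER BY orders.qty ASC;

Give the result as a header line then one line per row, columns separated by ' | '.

After WHERE (3 rows):
orders.qty | orders.rank | orders.id
4 | 3 | 8
3 | 1 | 7
5 | 6 | 2
After SELECT (3 rows):
orders.qty
4
3
5
After ORDER BY (3 rows):
orders.qty
3
4
5

== RESULT ==
orders.qty
3
4
5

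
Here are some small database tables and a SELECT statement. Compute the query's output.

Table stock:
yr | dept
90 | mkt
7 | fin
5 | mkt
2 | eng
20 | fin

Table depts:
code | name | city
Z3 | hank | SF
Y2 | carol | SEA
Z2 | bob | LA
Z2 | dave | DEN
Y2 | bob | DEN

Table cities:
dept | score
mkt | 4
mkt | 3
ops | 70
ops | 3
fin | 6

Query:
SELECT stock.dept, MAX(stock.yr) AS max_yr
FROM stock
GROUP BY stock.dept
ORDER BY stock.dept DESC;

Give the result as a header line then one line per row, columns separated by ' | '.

After GROUP BY (3 rows):
stock.dept | max_yr
mkt | 90
fin | 20
eng | 2
After ORDER BY (3 rows):
stock.dept | max_yr
mkt | 90
fin | 20
eng | 2

== RESULT ==
stock.dept | max_yr
mkt | 90
fin | 20
eng | 2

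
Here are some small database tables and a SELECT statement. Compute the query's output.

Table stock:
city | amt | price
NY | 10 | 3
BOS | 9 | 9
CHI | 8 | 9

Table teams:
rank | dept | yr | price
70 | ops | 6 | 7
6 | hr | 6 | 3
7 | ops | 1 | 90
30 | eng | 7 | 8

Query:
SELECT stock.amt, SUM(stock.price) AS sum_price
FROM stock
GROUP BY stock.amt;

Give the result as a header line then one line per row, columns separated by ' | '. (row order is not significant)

After GROUP BY (3 rows):
stock.amt | sum_price
10 | 3
9 | 9
8 | 9

== RESULT ==
stock.amt | sum_price
10 | 3
9 | 9
8 | 9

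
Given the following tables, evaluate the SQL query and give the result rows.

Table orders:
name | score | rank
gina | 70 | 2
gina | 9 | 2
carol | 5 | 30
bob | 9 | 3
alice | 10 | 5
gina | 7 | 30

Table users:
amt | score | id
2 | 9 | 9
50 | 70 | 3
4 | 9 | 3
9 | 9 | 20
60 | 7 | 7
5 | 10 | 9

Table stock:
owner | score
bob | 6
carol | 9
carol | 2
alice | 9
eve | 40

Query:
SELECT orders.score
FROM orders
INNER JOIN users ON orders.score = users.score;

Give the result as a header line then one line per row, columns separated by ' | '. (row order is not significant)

After JOIN users (9 rows):
orders.name | orders.score | orders.rank | users.amt | users.score | users.id
gina | 70 | 2 | 50 | 70 | 3
gina | 9 | 2 | 2 | 9 | 9
gina | 9 | 2 | 4 | 9 | 3
gina | 9 | 2 | 9 | 9 | 20
bob | 9 | 3 | 2 | 9 | 9
bob | 9 | 3 | 4 | 9 | 3
bob | 9 | 3 | 9 | 9 | 20
alice | 10 | 5 | 5 | 10 | 9
gina | 7 | 30 | 60 | 7 | 7
After SELECT (9 rows):
orders.score
70
9
9
9
9
9
9
10
7

== RESULT ==
orders.score
70
9
9
9
9
9
9
10
7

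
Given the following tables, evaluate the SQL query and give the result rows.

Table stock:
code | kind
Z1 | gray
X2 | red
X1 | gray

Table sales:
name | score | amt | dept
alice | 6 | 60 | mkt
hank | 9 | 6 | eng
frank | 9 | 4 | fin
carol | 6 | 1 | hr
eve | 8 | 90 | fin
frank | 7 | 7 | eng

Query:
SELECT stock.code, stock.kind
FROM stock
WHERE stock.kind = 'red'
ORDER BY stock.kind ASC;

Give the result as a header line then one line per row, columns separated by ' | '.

== RESULT ==
stock.code | stock.kind
X2 | red

Derivation:
After WHERE (1 rows):
stock.code | stock.kind
X2 | red
After SELECT (1 rows):
stock.code | stock.kind
X2 | red
After ORDER BY (1 rows):
stock.code | stock.kind
X2 | red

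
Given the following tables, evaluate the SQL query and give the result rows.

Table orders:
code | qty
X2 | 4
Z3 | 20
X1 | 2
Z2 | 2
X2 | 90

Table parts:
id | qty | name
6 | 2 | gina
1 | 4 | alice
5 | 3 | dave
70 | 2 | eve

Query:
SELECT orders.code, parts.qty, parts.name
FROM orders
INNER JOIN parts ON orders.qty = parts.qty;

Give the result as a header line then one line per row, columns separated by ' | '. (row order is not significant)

== RESULT ==
orders.code | parts.qty | parts.name
X2 | 4 | alice
X1 | 2 | gina
X1 | 2 | eve
Z2 | 2 | gina
Z2 | 2 | eve

Derivation:
After JOIN parts (5 rows):
orders.code | orders.qty | parts.id | parts.qty | parts.name
X2 | 4 | 1 | 4 | alice
X1 | 2 | 6 | 2 | gina
X1 | 2 | 70 | 2 | eve
Z2 | 2 | 6 | 2 | gina
Z2 | 2 | 70 | 2 | eve
After SELECT (5 rows):
orders.code | parts.qty | parts.name
X2 | 4 | alice
X1 | 2 | gina
X1 | 2 | eve
Z2 | 2 | gina
Z2 | 2 | eve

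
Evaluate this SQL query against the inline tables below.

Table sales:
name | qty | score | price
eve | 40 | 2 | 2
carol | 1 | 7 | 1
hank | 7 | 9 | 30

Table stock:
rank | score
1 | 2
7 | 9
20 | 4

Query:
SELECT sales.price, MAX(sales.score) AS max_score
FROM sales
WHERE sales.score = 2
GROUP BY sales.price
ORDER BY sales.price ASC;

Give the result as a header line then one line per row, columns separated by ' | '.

== RESULT ==
sales.price | max_score
2 | 2

Derivation:
After WHERE (1 rows):
sales.name | sales.qty | sales.score | sales.price
eve | 40 | 2 | 2
After GROUP BY (1 rows):
sales.price | max_score
2 | 2
After ORDER BY (1 rows):
sales.price | max_score
2 | 2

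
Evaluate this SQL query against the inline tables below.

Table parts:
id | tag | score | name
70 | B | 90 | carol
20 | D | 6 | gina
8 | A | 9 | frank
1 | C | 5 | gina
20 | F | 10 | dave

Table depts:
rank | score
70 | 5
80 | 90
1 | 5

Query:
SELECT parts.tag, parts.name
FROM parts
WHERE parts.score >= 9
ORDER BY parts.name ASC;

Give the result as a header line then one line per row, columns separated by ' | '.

After WHERE (3 rows):
parts.id | parts.tag | parts.score | parts.name
70 | B | 90 | carol
8 | A | 9 | frank
20 | F | 10 | dave
After SELECT (3 rows):
parts.tag | parts.name
B | carol
A | frank
F | dave
After ORDER BY (3 rows):
parts.tag | parts.name
B | carol
F | dave
A | frank

== RESULT ==
parts.tag | parts.name
B | carol
F | dave
A | frank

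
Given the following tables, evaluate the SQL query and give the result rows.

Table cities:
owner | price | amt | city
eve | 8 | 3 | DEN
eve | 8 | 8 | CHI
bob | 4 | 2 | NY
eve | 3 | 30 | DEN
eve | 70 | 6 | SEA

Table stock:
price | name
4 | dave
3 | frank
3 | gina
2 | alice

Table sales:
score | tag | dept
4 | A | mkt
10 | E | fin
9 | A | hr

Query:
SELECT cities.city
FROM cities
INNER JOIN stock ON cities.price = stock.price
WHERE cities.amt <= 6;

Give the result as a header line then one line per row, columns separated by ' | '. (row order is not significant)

After JOIN stock (3 rows):
cities.owner | cities.price | cities.amt | cities.city | stock.price | stock.name
bob | 4 | 2 | NY | 4 | dave
eve | 3 | 30 | DEN | 3 | frank
eve | 3 | 30 | DEN | 3 | gina
After WHERE (1 rows):
cities.owner | cities.price | cities.amt | cities.city | stock.price | stock.name
bob | 4 | 2 | NY | 4 | dave
After SELECT (1 rows):
cities.city
NY

== RESULT ==
cities.city
NY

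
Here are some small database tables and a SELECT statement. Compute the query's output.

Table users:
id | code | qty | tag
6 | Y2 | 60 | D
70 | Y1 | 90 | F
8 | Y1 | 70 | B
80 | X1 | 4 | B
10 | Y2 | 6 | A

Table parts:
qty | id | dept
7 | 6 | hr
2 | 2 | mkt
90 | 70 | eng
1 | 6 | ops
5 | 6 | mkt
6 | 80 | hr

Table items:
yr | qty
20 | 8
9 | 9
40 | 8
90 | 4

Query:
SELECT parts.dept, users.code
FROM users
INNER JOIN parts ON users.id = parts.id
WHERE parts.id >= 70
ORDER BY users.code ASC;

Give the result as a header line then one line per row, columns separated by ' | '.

== RESULT ==
parts.dept | users.code
hr | X1
eng | Y1

Derivation:
After JOIN parts (5 rows):
users.id | users.code | users.qty | users.tag | parts.qty | parts.id | parts.dept
6 | Y2 | 60 | D | 7 | 6 | hr
6 | Y2 | 60 | D | 1 | 6 | ops
6 | Y2 | 60 | D | 5 | 6 | mkt
70 | Y1 | 90 | F | 90 | 70 | eng
80 | X1 | 4 | B | 6 | 80 | hr
After WHERE (2 rows):
users.id | users.code | users.qty | users.tag | parts.qty | parts.id | parts.dept
70 | Y1 | 90 | F | 90 | 70 | eng
80 | X1 | 4 | B | 6 | 80 | hr
After SELECT (2 rows):
parts.dept | users.code
eng | Y1
hr | X1
After ORDER BY (2 rows):
parts.dept | users.code
hr | X1
eng | Y1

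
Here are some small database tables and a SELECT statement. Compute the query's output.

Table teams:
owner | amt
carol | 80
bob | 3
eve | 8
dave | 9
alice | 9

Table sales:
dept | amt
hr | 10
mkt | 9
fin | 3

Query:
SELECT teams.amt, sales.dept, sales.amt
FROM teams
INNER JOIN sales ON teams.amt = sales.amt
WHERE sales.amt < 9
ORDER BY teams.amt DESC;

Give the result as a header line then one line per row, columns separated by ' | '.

After JOIN sales (3 rows):
teams.owner | teams.amt | sales.dept | sales.amt
bob | 3 | fin | 3
dave | 9 | mkt | 9
alice | 9 | mkt | 9
After WHERE (1 rows):
teams.owner | teams.amt | sales.dept | sales.amt
bob | 3 | fin | 3
After SELECT (1 rows):
teams.amt | sales.dept | sales.amt
3 | fin | 3
After ORDER BY (1 rows):
teams.amt | sales.dept | sales.amt
3 | fin | 3

== RESULT ==
teams.amt | sales.dept | sales.amt
3 | fin | 3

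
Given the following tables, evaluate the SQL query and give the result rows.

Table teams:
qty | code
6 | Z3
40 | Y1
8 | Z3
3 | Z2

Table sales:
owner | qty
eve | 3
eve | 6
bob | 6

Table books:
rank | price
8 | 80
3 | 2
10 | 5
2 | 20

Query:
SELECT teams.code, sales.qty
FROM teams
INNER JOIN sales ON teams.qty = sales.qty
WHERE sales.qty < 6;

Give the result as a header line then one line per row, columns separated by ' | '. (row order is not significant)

== RESULT ==
teams.code | sales.qty
Z2 | 3

Derivation:
After JOIN sales (3 rows):
teams.qty | teams.code | sales.owner | sales.qty
6 | Z3 | eve | 6
6 | Z3 | bob | 6
3 | Z2 | eve | 3
After WHERE (1 rows):
teams.qty | teams.code | sales.owner | sales.qty
3 | Z2 | eve | 3
After SELECT (1 rows):
teams.code | sales.qty
Z2 | 3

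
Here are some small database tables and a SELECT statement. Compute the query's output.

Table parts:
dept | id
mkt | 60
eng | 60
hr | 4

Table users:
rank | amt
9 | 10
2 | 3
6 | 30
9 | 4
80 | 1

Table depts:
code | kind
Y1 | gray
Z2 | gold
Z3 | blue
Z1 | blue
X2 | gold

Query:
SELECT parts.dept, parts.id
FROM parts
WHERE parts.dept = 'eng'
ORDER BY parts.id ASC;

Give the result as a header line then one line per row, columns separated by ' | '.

After WHERE (1 rows):
parts.dept | parts.id
eng | 60
After SELECT (1 rows):
parts.dept | parts.id
eng | 60
After ORDER BY (1 rows):
parts.dept | parts.id
eng | 60

== RESULT ==
parts.dept | parts.id
eng | 60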